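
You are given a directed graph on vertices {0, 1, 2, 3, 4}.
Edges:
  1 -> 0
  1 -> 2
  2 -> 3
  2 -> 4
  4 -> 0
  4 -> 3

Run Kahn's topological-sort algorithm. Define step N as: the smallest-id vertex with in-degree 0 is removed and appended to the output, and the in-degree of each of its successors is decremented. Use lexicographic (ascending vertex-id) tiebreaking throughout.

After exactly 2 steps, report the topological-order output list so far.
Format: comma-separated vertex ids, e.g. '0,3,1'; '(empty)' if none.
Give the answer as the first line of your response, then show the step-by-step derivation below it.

1,2

step 1: output 1; order=[1]; indeg=(1,0,0,2,1)
step 2: output 2; order=[1,2]; indeg=(1,0,0,1,0)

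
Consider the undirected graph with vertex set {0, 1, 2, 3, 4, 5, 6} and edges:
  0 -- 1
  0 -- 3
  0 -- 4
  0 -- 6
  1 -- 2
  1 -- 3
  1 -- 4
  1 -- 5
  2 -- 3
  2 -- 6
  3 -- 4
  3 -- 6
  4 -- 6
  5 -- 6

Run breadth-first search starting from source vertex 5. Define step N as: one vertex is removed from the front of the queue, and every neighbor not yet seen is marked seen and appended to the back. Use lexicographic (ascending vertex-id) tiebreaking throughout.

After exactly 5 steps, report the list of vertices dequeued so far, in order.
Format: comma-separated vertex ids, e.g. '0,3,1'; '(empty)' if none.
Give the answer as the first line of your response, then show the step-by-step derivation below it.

5,1,6,0,2

step 1: dequeue 5; queue=[1,6]; order=5
step 2: dequeue 1; queue=[6,0,2,3,4]; order=5,1
step 3: dequeue 6; queue=[0,2,3,4]; order=5,1,6
step 4: dequeue 0; queue=[2,3,4]; order=5,1,6,0
step 5: dequeue 2; queue=[3,4]; order=5,1,6,0,2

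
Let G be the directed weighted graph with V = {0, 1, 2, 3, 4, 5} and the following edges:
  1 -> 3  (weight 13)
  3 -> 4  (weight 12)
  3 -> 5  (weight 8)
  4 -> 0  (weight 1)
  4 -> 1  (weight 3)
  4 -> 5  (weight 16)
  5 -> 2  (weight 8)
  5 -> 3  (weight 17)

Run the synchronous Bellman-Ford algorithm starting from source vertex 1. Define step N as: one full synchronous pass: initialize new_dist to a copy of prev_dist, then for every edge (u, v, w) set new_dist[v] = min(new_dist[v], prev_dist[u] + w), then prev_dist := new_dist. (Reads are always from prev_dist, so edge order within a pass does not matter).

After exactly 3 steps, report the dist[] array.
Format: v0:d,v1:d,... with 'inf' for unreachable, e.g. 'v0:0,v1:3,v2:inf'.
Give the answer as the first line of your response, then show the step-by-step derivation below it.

v0:26,v1:0,v2:29,v3:13,v4:25,v5:21

step 1: dist = v0:inf,v1:0,v2:inf,v3:13,v4:inf,v5:inf
step 2: dist = v0:inf,v1:0,v2:inf,v3:13,v4:25,v5:21
step 3: dist = v0:26,v1:0,v2:29,v3:13,v4:25,v5:21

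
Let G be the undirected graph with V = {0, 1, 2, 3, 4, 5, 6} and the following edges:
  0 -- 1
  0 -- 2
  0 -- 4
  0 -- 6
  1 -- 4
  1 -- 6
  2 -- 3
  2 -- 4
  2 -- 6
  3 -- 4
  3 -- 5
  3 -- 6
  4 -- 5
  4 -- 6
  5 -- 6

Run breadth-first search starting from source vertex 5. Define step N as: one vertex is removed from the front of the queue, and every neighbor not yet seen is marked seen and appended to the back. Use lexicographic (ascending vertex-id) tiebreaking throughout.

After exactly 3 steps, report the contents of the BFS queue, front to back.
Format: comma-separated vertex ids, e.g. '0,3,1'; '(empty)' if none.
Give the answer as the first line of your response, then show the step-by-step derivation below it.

6,2,0,1

step 1: dequeue 5; queue=[3,4,6]; order=5
step 2: dequeue 3; queue=[4,6,2]; order=5,3
step 3: dequeue 4; queue=[6,2,0,1]; order=5,3,4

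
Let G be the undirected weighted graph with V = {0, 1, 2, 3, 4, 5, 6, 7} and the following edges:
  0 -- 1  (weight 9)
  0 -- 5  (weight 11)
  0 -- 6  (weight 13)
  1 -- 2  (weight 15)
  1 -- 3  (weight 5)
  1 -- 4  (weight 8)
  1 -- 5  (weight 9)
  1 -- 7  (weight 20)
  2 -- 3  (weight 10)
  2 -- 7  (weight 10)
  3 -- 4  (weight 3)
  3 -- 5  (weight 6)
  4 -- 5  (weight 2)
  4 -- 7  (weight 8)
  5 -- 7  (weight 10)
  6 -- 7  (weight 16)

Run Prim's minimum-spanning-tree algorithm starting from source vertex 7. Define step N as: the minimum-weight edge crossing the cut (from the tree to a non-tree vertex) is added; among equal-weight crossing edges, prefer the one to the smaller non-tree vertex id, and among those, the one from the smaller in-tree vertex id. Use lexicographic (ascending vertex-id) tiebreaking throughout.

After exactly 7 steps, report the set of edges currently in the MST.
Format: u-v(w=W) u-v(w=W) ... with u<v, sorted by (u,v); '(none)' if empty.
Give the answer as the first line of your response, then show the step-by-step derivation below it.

0-1(w=9) 0-6(w=13) 1-3(w=5) 2-3(w=10) 3-4(w=3) 4-5(w=2) 4-7(w=8)

step 1: add edge 4-7 (w=8); MST = {4-7(w=8)}
step 2: add edge 4-5 (w=2); MST = {4-5(w=2) 4-7(w=8)}
step 3: add edge 3-4 (w=3); MST = {3-4(w=3) 4-5(w=2) 4-7(w=8)}
step 4: add edge 1-3 (w=5); MST = {1-3(w=5) 3-4(w=3) 4-5(w=2) 4-7(w=8)}
step 5: add edge 0-1 (w=9); MST = {0-1(w=9) 1-3(w=5) 3-4(w=3) 4-5(w=2) 4-7(w=8)}
step 6: add edge 2-3 (w=10); MST = {0-1(w=9) 1-3(w=5) 2-3(w=10) 3-4(w=3) 4-5(w=2) 4-7(w=8)}
step 7: add edge 0-6 (w=13); MST = {0-1(w=9) 0-6(w=13) 1-3(w=5) 2-3(w=10) 3-4(w=3) 4-5(w=2) 4-7(w=8)}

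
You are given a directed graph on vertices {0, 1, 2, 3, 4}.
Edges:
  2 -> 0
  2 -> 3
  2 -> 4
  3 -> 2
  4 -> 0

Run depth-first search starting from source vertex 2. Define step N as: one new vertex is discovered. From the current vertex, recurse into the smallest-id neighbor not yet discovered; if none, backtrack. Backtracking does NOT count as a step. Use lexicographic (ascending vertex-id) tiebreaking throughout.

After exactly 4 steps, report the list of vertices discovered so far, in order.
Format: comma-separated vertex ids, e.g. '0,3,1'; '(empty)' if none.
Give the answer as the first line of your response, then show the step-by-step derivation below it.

2,0,3,4

step 1: discover 2; path=2; order=2
step 2: discover 0; path=2>0; order=2,0
step 3: discover 3; path=2>3; order=2,0,3
step 4: discover 4; path=2>4; order=2,0,3,4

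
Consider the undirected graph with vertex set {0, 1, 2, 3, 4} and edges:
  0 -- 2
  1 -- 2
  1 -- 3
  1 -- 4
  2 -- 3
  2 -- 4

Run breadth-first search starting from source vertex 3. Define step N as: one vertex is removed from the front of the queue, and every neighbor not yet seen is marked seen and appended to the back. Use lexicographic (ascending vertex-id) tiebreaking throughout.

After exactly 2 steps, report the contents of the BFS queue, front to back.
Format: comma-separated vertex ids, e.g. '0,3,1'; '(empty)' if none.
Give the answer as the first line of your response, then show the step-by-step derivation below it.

2,4

step 1: dequeue 3; queue=[1,2]; order=3
step 2: dequeue 1; queue=[2,4]; order=3,1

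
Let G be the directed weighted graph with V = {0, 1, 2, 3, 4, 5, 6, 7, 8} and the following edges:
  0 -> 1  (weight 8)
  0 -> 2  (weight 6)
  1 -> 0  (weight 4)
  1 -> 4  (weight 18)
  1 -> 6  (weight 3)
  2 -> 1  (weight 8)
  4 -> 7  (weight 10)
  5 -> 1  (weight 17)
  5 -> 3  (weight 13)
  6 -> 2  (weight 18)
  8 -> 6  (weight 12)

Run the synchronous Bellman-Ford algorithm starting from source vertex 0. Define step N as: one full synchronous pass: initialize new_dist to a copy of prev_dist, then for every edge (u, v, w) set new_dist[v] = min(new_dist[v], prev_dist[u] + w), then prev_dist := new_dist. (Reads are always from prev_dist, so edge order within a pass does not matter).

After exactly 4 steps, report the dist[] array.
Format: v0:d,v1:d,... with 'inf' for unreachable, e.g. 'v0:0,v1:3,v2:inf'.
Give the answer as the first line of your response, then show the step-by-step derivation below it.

v0:0,v1:8,v2:6,v3:inf,v4:26,v5:inf,v6:11,v7:36,v8:inf

step 1: dist = v0:0,v1:8,v2:6,v3:inf,v4:inf,v5:inf,v6:inf,v7:inf,v8:inf
step 2: dist = v0:0,v1:8,v2:6,v3:inf,v4:26,v5:inf,v6:11,v7:inf,v8:inf
step 3: dist = v0:0,v1:8,v2:6,v3:inf,v4:26,v5:inf,v6:11,v7:36,v8:inf
step 4: dist = v0:0,v1:8,v2:6,v3:inf,v4:26,v5:inf,v6:11,v7:36,v8:inf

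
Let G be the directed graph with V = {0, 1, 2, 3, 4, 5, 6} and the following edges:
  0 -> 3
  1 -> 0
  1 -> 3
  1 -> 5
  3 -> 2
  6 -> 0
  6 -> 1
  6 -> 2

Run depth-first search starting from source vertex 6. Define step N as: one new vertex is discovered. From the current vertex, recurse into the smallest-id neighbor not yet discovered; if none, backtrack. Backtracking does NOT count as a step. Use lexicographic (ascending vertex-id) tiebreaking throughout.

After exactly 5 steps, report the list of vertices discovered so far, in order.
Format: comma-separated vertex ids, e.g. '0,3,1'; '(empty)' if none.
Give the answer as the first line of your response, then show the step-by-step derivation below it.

6,0,3,2,1

step 1: discover 6; path=6; order=6
step 2: discover 0; path=6>0; order=6,0
step 3: discover 3; path=6>0>3; order=6,0,3
step 4: discover 2; path=6>0>3>2; order=6,0,3,2
step 5: discover 1; path=6>1; order=6,0,3,2,1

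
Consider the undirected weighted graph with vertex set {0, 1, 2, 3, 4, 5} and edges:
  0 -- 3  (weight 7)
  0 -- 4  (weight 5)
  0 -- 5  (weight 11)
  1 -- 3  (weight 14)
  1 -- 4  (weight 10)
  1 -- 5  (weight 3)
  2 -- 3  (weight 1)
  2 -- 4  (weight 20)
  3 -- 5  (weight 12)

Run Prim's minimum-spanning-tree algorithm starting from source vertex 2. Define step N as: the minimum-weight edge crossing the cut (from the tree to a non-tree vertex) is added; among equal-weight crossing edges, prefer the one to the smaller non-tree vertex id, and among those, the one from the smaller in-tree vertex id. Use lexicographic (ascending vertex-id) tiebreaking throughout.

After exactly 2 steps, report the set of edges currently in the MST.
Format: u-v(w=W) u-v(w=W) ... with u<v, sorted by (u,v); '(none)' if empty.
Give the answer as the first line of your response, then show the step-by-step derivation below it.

0-3(w=7) 2-3(w=1)

step 1: add edge 2-3 (w=1); MST = {2-3(w=1)}
step 2: add edge 0-3 (w=7); MST = {0-3(w=7) 2-3(w=1)}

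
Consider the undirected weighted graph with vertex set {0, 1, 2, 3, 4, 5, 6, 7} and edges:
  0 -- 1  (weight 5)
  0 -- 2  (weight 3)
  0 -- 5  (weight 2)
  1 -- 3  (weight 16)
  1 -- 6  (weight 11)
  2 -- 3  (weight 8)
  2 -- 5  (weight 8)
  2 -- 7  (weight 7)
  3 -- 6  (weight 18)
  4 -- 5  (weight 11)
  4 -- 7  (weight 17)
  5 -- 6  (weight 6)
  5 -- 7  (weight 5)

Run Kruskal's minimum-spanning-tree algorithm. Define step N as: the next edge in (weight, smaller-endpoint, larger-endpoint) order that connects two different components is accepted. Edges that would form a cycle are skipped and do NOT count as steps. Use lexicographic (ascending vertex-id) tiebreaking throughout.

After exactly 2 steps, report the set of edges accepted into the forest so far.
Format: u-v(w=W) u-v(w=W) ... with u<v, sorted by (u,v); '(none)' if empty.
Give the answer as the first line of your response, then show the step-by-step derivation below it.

0-2(w=3) 0-5(w=2)

step 1: add edge 0-5 (w=2); MST = {0-5(w=2)}
step 2: add edge 0-2 (w=3); MST = {0-2(w=3) 0-5(w=2)}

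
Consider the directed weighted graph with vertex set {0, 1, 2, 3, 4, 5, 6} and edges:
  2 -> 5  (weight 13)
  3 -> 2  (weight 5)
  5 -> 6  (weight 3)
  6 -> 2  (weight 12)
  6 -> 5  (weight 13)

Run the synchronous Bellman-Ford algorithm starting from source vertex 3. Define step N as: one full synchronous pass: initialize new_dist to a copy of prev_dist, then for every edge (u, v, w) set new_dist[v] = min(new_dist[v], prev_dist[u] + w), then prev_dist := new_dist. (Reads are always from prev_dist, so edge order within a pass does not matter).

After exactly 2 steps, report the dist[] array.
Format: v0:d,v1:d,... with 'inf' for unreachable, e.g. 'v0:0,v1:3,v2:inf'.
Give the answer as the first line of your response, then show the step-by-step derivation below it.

v0:inf,v1:inf,v2:5,v3:0,v4:inf,v5:18,v6:inf

step 1: dist = v0:inf,v1:inf,v2:5,v3:0,v4:inf,v5:inf,v6:inf
step 2: dist = v0:inf,v1:inf,v2:5,v3:0,v4:inf,v5:18,v6:inf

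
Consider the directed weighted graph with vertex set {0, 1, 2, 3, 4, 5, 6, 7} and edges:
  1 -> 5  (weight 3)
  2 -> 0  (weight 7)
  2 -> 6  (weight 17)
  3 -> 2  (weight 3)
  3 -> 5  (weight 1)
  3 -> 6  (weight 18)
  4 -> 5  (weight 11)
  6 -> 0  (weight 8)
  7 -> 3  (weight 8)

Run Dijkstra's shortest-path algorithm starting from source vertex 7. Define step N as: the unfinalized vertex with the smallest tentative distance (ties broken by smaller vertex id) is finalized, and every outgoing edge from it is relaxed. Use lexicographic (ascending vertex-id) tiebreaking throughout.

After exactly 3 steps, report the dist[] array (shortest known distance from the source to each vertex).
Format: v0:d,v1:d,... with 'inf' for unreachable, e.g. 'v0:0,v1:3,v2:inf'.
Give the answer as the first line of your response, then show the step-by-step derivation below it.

v0:inf,v1:inf,v2:11,v3:8,v4:inf,v5:9,v6:26,v7:0

step 1: dist = v0:inf,v1:inf,v2:inf,v3:8,v4:inf,v5:inf,v6:inf,v7:0
step 2: dist = v0:inf,v1:inf,v2:11,v3:8,v4:inf,v5:9,v6:26,v7:0
step 3: dist = v0:inf,v1:inf,v2:11,v3:8,v4:inf,v5:9,v6:26,v7:0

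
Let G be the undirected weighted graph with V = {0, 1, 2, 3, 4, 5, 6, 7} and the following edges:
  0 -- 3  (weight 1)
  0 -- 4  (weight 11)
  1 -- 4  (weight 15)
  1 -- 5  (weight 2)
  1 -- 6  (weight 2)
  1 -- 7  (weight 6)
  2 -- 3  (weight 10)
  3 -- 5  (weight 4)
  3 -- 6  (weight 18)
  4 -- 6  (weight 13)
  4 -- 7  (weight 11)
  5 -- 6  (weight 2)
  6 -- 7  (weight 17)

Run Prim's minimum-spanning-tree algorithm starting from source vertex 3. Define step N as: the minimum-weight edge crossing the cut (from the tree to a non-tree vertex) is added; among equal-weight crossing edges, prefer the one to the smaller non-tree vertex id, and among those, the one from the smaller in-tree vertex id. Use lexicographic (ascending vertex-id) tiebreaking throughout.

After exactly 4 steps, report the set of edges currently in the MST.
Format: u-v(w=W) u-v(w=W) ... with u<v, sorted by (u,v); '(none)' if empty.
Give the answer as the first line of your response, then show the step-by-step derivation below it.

0-3(w=1) 1-5(w=2) 1-6(w=2) 3-5(w=4)

step 1: add edge 0-3 (w=1); MST = {0-3(w=1)}
step 2: add edge 3-5 (w=4); MST = {0-3(w=1) 3-5(w=4)}
step 3: add edge 1-5 (w=2); MST = {0-3(w=1) 1-5(w=2) 3-5(w=4)}
step 4: add edge 1-6 (w=2); MST = {0-3(w=1) 1-5(w=2) 1-6(w=2) 3-5(w=4)}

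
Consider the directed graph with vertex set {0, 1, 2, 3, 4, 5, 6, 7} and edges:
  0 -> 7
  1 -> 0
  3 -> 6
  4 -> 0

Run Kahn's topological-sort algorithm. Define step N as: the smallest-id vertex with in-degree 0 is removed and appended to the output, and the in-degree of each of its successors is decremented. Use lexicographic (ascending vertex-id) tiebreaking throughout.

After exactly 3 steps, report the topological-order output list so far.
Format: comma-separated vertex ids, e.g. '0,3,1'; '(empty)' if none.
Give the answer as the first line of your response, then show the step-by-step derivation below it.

1,2,3

step 1: output 1; order=[1]; indeg=(1,0,0,0,0,0,1,1)
step 2: output 2; order=[1,2]; indeg=(1,0,0,0,0,0,1,1)
step 3: output 3; order=[1,2,3]; indeg=(1,0,0,0,0,0,0,1)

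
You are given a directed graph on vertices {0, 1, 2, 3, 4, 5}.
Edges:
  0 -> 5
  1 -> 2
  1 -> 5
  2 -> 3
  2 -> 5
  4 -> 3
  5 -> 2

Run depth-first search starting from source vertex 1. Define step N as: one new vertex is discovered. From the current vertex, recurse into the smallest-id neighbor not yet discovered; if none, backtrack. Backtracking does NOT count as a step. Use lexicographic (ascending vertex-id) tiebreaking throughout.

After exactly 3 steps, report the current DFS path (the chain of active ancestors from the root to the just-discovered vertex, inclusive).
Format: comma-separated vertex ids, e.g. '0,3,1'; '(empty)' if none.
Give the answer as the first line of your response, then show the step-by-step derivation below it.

1,2,3

step 1: discover 1; path=1; order=1
step 2: discover 2; path=1>2; order=1,2
step 3: discover 3; path=1>2>3; order=1,2,3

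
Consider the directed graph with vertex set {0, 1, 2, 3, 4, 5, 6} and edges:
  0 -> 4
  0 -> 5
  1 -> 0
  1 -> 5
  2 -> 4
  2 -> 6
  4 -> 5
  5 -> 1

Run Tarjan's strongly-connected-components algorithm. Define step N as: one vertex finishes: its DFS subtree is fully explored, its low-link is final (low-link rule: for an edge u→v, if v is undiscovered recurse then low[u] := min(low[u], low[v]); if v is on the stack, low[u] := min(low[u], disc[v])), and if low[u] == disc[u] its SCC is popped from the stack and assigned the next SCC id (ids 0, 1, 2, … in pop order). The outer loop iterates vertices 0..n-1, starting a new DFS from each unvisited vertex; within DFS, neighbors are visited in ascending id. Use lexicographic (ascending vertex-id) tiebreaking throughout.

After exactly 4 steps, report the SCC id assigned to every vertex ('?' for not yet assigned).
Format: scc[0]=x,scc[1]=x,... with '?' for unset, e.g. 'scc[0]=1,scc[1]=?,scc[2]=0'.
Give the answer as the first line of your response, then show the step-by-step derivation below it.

scc[0]=0,scc[1]=0,scc[2]=?,scc[3]=?,scc[4]=0,scc[5]=0,scc[6]=?

step 1: low=(low[0]=0,low[1]=0,low[2]=?,low[3]=?,low[4]=1,low[5]=2,low[6]=?); scc=(scc[0]=?,scc[1]=?,scc[2]=?,scc[3]=?,scc[4]=?,scc[5]=?,scc[6]=?)
step 2: low=(low[0]=0,low[1]=0,low[2]=?,low[3]=?,low[4]=1,low[5]=0,low[6]=?); scc=(scc[0]=?,scc[1]=?,scc[2]=?,scc[3]=?,scc[4]=?,scc[5]=?,scc[6]=?)
step 3: low=(low[0]=0,low[1]=0,low[2]=?,low[3]=?,low[4]=0,low[5]=0,low[6]=?); scc=(scc[0]=?,scc[1]=?,scc[2]=?,scc[3]=?,scc[4]=?,scc[5]=?,scc[6]=?)
step 4: low=(low[0]=0,low[1]=0,low[2]=?,low[3]=?,low[4]=0,low[5]=0,low[6]=?); scc=(scc[0]=0,scc[1]=0,scc[2]=?,scc[3]=?,scc[4]=0,scc[5]=0,scc[6]=?)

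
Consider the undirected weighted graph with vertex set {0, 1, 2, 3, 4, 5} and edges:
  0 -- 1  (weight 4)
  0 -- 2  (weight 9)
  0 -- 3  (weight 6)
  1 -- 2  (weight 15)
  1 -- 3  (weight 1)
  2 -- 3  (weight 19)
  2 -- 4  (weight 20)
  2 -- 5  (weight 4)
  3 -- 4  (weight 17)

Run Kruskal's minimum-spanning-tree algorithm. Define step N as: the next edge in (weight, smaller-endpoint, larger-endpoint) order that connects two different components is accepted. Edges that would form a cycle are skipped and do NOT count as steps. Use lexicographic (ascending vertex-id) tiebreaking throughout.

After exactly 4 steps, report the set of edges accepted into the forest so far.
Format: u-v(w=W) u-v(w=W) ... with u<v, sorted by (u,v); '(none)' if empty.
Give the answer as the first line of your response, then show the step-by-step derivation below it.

0-1(w=4) 0-2(w=9) 1-3(w=1) 2-5(w=4)

step 1: add edge 1-3 (w=1); MST = {1-3(w=1)}
step 2: add edge 0-1 (w=4); MST = {0-1(w=4) 1-3(w=1)}
step 3: add edge 2-5 (w=4); MST = {0-1(w=4) 1-3(w=1) 2-5(w=4)}
step 4: add edge 0-2 (w=9); MST = {0-1(w=4) 0-2(w=9) 1-3(w=1) 2-5(w=4)}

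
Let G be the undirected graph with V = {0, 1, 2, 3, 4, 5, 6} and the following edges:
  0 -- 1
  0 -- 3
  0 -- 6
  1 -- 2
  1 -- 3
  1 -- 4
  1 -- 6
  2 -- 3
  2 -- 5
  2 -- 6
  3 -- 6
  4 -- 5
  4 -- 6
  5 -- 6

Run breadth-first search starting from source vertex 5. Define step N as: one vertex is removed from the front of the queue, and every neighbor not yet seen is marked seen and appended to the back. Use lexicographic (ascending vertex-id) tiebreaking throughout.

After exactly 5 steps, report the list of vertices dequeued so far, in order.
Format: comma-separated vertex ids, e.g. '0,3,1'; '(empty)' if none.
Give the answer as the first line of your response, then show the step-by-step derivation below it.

5,2,4,6,1

step 1: dequeue 5; queue=[2,4,6]; order=5
step 2: dequeue 2; queue=[4,6,1,3]; order=5,2
step 3: dequeue 4; queue=[6,1,3]; order=5,2,4
step 4: dequeue 6; queue=[1,3,0]; order=5,2,4,6
step 5: dequeue 1; queue=[3,0]; order=5,2,4,6,1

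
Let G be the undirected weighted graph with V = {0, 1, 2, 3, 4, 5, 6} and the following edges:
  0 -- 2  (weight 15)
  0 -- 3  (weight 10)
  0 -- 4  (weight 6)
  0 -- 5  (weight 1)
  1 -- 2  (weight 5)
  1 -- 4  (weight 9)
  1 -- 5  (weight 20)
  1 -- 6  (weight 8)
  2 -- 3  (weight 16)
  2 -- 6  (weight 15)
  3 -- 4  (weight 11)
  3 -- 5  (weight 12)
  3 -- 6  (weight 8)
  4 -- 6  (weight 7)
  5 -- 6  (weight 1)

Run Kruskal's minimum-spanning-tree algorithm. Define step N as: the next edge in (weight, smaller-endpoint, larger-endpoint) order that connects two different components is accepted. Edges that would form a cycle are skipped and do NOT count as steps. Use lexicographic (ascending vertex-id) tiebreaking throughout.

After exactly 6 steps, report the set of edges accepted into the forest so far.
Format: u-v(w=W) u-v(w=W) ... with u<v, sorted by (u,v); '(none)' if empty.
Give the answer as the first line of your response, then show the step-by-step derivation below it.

0-4(w=6) 0-5(w=1) 1-2(w=5) 1-6(w=8) 3-6(w=8) 5-6(w=1)

step 1: add edge 0-5 (w=1); MST = {0-5(w=1)}
step 2: add edge 5-6 (w=1); MST = {0-5(w=1) 5-6(w=1)}
step 3: add edge 1-2 (w=5); MST = {0-5(w=1) 1-2(w=5) 5-6(w=1)}
step 4: add edge 0-4 (w=6); MST = {0-4(w=6) 0-5(w=1) 1-2(w=5) 5-6(w=1)}
step 5: add edge 1-6 (w=8); MST = {0-4(w=6) 0-5(w=1) 1-2(w=5) 1-6(w=8) 5-6(w=1)}
step 6: add edge 3-6 (w=8); MST = {0-4(w=6) 0-5(w=1) 1-2(w=5) 1-6(w=8) 3-6(w=8) 5-6(w=1)}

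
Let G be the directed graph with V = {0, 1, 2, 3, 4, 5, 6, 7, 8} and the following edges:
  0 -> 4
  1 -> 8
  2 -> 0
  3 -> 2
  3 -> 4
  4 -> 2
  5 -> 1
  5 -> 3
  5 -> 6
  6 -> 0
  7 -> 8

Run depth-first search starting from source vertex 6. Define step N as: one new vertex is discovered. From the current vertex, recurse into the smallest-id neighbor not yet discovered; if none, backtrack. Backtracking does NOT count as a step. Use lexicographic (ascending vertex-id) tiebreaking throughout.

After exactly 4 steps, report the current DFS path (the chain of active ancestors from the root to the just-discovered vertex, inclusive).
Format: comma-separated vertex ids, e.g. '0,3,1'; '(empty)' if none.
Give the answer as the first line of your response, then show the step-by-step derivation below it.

6,0,4,2

step 1: discover 6; path=6; order=6
step 2: discover 0; path=6>0; order=6,0
step 3: discover 4; path=6>0>4; order=6,0,4
step 4: discover 2; path=6>0>4>2; order=6,0,4,2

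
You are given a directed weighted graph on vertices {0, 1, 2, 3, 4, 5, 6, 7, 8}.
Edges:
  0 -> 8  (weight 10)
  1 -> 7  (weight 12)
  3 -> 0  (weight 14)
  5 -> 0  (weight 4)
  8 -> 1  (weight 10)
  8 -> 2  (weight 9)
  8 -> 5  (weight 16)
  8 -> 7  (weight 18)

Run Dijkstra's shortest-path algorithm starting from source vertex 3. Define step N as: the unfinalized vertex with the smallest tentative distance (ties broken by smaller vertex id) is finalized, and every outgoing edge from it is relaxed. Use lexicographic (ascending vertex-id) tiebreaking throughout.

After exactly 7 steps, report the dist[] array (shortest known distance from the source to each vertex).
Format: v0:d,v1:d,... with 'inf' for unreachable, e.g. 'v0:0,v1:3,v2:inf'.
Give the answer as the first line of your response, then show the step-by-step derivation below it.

v0:14,v1:34,v2:33,v3:0,v4:inf,v5:40,v6:inf,v7:42,v8:24

step 1: dist = v0:14,v1:inf,v2:inf,v3:0,v4:inf,v5:inf,v6:inf,v7:inf,v8:inf
step 2: dist = v0:14,v1:inf,v2:inf,v3:0,v4:inf,v5:inf,v6:inf,v7:inf,v8:24
step 3: dist = v0:14,v1:34,v2:33,v3:0,v4:inf,v5:40,v6:inf,v7:42,v8:24
step 4: dist = v0:14,v1:34,v2:33,v3:0,v4:inf,v5:40,v6:inf,v7:42,v8:24
step 5: dist = v0:14,v1:34,v2:33,v3:0,v4:inf,v5:40,v6:inf,v7:42,v8:24
step 6: dist = v0:14,v1:34,v2:33,v3:0,v4:inf,v5:40,v6:inf,v7:42,v8:24
step 7: dist = v0:14,v1:34,v2:33,v3:0,v4:inf,v5:40,v6:inf,v7:42,v8:24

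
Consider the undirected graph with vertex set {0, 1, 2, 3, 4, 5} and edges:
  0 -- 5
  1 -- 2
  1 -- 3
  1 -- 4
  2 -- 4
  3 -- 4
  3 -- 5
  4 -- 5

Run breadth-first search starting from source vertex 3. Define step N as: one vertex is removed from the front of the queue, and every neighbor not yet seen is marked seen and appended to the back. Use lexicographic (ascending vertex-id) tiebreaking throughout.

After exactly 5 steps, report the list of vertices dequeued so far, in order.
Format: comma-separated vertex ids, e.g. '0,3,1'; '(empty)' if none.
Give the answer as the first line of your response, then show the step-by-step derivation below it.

3,1,4,5,2

step 1: dequeue 3; queue=[1,4,5]; order=3
step 2: dequeue 1; queue=[4,5,2]; order=3,1
step 3: dequeue 4; queue=[5,2]; order=3,1,4
step 4: dequeue 5; queue=[2,0]; order=3,1,4,5
step 5: dequeue 2; queue=[0]; order=3,1,4,5,2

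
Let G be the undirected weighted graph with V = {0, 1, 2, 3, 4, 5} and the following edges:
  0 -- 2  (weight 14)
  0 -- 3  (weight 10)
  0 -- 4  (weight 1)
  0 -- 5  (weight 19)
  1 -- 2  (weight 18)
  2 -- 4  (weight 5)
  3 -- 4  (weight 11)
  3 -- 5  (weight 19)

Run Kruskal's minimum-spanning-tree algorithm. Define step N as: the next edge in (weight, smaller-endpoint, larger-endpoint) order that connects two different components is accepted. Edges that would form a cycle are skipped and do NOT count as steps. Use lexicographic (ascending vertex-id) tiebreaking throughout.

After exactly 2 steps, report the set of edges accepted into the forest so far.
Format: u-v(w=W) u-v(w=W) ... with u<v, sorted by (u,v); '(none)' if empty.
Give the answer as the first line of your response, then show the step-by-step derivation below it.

0-4(w=1) 2-4(w=5)

step 1: add edge 0-4 (w=1); MST = {0-4(w=1)}
step 2: add edge 2-4 (w=5); MST = {0-4(w=1) 2-4(w=5)}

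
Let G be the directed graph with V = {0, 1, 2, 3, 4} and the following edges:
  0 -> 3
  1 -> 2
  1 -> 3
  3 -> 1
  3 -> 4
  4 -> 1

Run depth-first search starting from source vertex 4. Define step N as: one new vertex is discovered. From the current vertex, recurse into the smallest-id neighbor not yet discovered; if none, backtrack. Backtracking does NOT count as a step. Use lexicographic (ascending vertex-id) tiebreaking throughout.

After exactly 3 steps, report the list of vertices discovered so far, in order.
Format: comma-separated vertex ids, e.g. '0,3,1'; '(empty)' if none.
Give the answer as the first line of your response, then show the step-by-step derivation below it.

4,1,2

step 1: discover 4; path=4; order=4
step 2: discover 1; path=4>1; order=4,1
step 3: discover 2; path=4>1>2; order=4,1,2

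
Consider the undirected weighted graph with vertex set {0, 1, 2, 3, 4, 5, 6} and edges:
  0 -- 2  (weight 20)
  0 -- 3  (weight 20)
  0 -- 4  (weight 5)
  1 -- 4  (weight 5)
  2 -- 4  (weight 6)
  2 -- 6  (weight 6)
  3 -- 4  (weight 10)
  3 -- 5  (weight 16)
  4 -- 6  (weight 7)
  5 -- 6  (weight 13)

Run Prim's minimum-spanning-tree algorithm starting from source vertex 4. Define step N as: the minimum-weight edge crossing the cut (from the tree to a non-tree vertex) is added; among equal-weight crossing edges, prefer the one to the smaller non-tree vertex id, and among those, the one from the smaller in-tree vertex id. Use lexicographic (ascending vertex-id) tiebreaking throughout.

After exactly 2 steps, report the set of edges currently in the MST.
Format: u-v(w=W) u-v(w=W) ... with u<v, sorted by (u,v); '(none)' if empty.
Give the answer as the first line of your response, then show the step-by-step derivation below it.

0-4(w=5) 1-4(w=5)

step 1: add edge 0-4 (w=5); MST = {0-4(w=5)}
step 2: add edge 1-4 (w=5); MST = {0-4(w=5) 1-4(w=5)}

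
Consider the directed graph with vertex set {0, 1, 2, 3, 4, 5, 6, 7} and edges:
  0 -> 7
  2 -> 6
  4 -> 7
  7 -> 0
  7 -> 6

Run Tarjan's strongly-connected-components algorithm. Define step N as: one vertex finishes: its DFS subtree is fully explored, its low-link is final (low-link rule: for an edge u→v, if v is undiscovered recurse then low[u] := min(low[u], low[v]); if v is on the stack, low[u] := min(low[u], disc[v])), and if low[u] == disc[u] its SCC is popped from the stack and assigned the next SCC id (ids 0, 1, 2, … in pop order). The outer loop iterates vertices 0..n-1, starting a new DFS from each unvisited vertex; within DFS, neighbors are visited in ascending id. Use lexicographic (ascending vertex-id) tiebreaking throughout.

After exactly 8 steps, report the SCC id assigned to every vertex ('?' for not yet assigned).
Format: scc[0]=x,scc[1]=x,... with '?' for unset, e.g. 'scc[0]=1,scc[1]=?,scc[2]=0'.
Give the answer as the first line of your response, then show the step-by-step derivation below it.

scc[0]=1,scc[1]=2,scc[2]=3,scc[3]=4,scc[4]=5,scc[5]=6,scc[6]=0,scc[7]=1

step 1: low=(low[0]=0,low[1]=?,low[2]=?,low[3]=?,low[4]=?,low[5]=?,low[6]=2,low[7]=0); scc=(scc[0]=?,scc[1]=?,scc[2]=?,scc[3]=?,scc[4]=?,scc[5]=?,scc[6]=0,scc[7]=?)
step 2: low=(low[0]=0,low[1]=?,low[2]=?,low[3]=?,low[4]=?,low[5]=?,low[6]=2,low[7]=0); scc=(scc[0]=?,scc[1]=?,scc[2]=?,scc[3]=?,scc[4]=?,scc[5]=?,scc[6]=0,scc[7]=?)
step 3: low=(low[0]=0,low[1]=?,low[2]=?,low[3]=?,low[4]=?,low[5]=?,low[6]=2,low[7]=0); scc=(scc[0]=1,scc[1]=?,scc[2]=?,scc[3]=?,scc[4]=?,scc[5]=?,scc[6]=0,scc[7]=1)
step 4: low=(low[0]=0,low[1]=3,low[2]=?,low[3]=?,low[4]=?,low[5]=?,low[6]=2,low[7]=0); scc=(scc[0]=1,scc[1]=2,scc[2]=?,scc[3]=?,scc[4]=?,scc[5]=?,scc[6]=0,scc[7]=1)
step 5: low=(low[0]=0,low[1]=3,low[2]=4,low[3]=?,low[4]=?,low[5]=?,low[6]=2,low[7]=0); scc=(scc[0]=1,scc[1]=2,scc[2]=3,scc[3]=?,scc[4]=?,scc[5]=?,scc[6]=0,scc[7]=1)
step 6: low=(low[0]=0,low[1]=3,low[2]=4,low[3]=5,low[4]=?,low[5]=?,low[6]=2,low[7]=0); scc=(scc[0]=1,scc[1]=2,scc[2]=3,scc[3]=4,scc[4]=?,scc[5]=?,scc[6]=0,scc[7]=1)
step 7: low=(low[0]=0,low[1]=3,low[2]=4,low[3]=5,low[4]=6,low[5]=?,low[6]=2,low[7]=0); scc=(scc[0]=1,scc[1]=2,scc[2]=3,scc[3]=4,scc[4]=5,scc[5]=?,scc[6]=0,scc[7]=1)
step 8: low=(low[0]=0,low[1]=3,low[2]=4,low[3]=5,low[4]=6,low[5]=7,low[6]=2,low[7]=0); scc=(scc[0]=1,scc[1]=2,scc[2]=3,scc[3]=4,scc[4]=5,scc[5]=6,scc[6]=0,scc[7]=1)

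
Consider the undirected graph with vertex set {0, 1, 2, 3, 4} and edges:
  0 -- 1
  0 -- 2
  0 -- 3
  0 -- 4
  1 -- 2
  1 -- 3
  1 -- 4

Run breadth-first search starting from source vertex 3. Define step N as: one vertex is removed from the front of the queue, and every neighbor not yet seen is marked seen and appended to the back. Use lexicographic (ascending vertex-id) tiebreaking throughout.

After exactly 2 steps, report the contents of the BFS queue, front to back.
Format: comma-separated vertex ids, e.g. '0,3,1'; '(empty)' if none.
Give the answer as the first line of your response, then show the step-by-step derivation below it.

1,2,4

step 1: dequeue 3; queue=[0,1]; order=3
step 2: dequeue 0; queue=[1,2,4]; order=3,0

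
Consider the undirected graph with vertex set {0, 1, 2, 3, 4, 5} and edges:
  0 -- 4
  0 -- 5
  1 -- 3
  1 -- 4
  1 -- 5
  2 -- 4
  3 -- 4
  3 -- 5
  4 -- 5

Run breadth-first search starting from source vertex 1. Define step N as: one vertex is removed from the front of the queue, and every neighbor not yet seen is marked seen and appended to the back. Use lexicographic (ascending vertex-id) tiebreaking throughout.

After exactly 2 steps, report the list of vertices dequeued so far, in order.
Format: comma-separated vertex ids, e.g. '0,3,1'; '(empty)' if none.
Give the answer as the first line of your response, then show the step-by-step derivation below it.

1,3

step 1: dequeue 1; queue=[3,4,5]; order=1
step 2: dequeue 3; queue=[4,5]; order=1,3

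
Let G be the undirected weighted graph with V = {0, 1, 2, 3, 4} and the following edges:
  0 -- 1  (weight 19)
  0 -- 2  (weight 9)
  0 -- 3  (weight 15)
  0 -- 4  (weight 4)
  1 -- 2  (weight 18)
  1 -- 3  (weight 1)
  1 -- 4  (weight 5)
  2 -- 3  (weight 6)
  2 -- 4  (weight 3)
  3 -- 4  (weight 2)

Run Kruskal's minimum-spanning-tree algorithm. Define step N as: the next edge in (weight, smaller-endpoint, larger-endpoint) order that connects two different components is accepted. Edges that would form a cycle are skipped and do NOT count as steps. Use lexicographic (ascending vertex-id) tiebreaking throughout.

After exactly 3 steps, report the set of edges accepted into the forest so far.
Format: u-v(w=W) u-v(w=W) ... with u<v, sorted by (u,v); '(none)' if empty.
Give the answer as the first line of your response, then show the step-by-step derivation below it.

1-3(w=1) 2-4(w=3) 3-4(w=2)

step 1: add edge 1-3 (w=1); MST = {1-3(w=1)}
step 2: add edge 3-4 (w=2); MST = {1-3(w=1) 3-4(w=2)}
step 3: add edge 2-4 (w=3); MST = {1-3(w=1) 2-4(w=3) 3-4(w=2)}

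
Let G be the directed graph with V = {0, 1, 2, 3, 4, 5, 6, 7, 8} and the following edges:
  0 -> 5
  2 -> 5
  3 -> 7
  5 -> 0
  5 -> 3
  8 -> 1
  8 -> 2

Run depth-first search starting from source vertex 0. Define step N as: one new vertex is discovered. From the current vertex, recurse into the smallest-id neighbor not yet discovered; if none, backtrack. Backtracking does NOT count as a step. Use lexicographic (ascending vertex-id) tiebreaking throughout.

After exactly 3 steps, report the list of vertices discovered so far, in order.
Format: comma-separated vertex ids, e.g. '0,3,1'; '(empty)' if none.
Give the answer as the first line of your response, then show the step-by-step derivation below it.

0,5,3

step 1: discover 0; path=0; order=0
step 2: discover 5; path=0>5; order=0,5
step 3: discover 3; path=0>5>3; order=0,5,3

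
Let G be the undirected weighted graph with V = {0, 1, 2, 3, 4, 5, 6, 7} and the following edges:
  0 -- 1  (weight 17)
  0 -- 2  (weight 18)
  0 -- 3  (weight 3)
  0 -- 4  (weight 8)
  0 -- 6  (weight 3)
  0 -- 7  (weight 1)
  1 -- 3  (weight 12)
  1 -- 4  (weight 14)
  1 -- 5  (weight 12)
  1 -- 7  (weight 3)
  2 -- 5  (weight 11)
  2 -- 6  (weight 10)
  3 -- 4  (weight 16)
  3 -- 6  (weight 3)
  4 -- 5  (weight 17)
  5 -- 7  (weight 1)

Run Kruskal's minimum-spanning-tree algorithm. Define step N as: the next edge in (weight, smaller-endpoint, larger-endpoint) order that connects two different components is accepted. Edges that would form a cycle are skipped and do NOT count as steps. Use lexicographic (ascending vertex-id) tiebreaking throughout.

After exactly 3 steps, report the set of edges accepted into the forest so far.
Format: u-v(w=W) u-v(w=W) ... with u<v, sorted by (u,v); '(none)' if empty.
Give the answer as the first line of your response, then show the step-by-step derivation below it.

0-3(w=3) 0-7(w=1) 5-7(w=1)

step 1: add edge 0-7 (w=1); MST = {0-7(w=1)}
step 2: add edge 5-7 (w=1); MST = {0-7(w=1) 5-7(w=1)}
step 3: add edge 0-3 (w=3); MST = {0-3(w=3) 0-7(w=1) 5-7(w=1)}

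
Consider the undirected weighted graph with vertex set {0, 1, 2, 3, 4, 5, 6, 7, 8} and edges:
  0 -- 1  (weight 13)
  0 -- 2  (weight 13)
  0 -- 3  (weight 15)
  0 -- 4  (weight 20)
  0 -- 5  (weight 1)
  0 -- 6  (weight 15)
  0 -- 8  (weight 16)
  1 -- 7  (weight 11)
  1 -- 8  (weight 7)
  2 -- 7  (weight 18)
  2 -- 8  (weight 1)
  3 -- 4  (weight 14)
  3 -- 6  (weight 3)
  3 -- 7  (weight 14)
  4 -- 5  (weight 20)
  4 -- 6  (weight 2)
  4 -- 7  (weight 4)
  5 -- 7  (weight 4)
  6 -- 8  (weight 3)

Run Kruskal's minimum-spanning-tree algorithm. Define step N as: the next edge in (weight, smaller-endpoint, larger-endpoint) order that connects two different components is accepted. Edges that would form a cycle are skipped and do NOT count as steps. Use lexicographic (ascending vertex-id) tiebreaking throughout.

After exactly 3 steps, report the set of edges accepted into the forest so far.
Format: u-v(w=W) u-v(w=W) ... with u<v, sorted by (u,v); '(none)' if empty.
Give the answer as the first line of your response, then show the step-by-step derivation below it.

0-5(w=1) 2-8(w=1) 4-6(w=2)

step 1: add edge 0-5 (w=1); MST = {0-5(w=1)}
step 2: add edge 2-8 (w=1); MST = {0-5(w=1) 2-8(w=1)}
step 3: add edge 4-6 (w=2); MST = {0-5(w=1) 2-8(w=1) 4-6(w=2)}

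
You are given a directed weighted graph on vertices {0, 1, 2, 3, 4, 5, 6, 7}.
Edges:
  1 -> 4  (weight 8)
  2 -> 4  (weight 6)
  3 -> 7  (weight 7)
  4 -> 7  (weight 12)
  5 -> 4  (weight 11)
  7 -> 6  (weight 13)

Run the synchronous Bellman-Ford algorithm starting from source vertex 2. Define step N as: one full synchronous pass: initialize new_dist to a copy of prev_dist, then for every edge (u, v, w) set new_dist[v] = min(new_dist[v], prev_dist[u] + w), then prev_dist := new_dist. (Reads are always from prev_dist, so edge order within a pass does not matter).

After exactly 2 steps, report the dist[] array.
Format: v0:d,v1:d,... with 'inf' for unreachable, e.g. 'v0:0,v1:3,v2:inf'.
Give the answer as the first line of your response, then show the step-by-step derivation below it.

v0:inf,v1:inf,v2:0,v3:inf,v4:6,v5:inf,v6:inf,v7:18

step 1: dist = v0:inf,v1:inf,v2:0,v3:inf,v4:6,v5:inf,v6:inf,v7:inf
step 2: dist = v0:inf,v1:inf,v2:0,v3:inf,v4:6,v5:inf,v6:inf,v7:18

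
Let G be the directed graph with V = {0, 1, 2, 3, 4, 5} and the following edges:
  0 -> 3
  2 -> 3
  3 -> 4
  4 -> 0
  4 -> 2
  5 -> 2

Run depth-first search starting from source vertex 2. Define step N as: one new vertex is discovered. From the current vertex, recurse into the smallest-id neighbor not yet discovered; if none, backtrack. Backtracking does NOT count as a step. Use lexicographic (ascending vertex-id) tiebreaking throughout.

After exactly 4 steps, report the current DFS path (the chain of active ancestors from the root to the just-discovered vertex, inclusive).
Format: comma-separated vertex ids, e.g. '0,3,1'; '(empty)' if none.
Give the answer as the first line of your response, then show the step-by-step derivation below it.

2,3,4,0

step 1: discover 2; path=2; order=2
step 2: discover 3; path=2>3; order=2,3
step 3: discover 4; path=2>3>4; order=2,3,4
step 4: discover 0; path=2>3>4>0; order=2,3,4,0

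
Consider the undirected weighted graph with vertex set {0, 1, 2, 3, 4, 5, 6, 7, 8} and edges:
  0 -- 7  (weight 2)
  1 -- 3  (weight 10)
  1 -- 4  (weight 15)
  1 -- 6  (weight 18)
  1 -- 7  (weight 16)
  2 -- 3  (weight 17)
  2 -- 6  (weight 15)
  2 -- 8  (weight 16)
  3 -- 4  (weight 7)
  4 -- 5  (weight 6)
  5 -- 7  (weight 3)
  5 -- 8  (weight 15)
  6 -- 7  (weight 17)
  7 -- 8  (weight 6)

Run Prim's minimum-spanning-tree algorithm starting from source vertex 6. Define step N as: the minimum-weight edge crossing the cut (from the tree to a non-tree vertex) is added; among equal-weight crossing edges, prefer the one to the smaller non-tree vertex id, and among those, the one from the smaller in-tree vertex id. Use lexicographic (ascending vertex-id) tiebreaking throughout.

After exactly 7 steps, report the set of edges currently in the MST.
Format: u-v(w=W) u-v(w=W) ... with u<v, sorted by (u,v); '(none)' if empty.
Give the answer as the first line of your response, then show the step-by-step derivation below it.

0-7(w=2) 2-6(w=15) 2-8(w=16) 3-4(w=7) 4-5(w=6) 5-7(w=3) 7-8(w=6)

step 1: add edge 2-6 (w=15); MST = {2-6(w=15)}
step 2: add edge 2-8 (w=16); MST = {2-6(w=15) 2-8(w=16)}
step 3: add edge 7-8 (w=6); MST = {2-6(w=15) 2-8(w=16) 7-8(w=6)}
step 4: add edge 0-7 (w=2); MST = {0-7(w=2) 2-6(w=15) 2-8(w=16) 7-8(w=6)}
step 5: add edge 5-7 (w=3); MST = {0-7(w=2) 2-6(w=15) 2-8(w=16) 5-7(w=3) 7-8(w=6)}
step 6: add edge 4-5 (w=6); MST = {0-7(w=2) 2-6(w=15) 2-8(w=16) 4-5(w=6) 5-7(w=3) 7-8(w=6)}
step 7: add edge 3-4 (w=7); MST = {0-7(w=2) 2-6(w=15) 2-8(w=16) 3-4(w=7) 4-5(w=6) 5-7(w=3) 7-8(w=6)}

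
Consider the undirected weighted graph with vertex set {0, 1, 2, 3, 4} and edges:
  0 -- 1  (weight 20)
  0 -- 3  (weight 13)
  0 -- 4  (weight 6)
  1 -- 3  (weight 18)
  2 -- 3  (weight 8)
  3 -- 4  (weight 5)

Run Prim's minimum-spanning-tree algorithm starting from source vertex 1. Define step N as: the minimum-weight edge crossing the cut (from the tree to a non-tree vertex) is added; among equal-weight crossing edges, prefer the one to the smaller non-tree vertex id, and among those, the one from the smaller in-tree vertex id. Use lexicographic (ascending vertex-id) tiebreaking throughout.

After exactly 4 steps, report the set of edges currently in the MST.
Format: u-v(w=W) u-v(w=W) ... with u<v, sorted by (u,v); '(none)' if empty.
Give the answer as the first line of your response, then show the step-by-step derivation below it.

0-4(w=6) 1-3(w=18) 2-3(w=8) 3-4(w=5)

step 1: add edge 1-3 (w=18); MST = {1-3(w=18)}
step 2: add edge 3-4 (w=5); MST = {1-3(w=18) 3-4(w=5)}
step 3: add edge 0-4 (w=6); MST = {0-4(w=6) 1-3(w=18) 3-4(w=5)}
step 4: add edge 2-3 (w=8); MST = {0-4(w=6) 1-3(w=18) 2-3(w=8) 3-4(w=5)}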